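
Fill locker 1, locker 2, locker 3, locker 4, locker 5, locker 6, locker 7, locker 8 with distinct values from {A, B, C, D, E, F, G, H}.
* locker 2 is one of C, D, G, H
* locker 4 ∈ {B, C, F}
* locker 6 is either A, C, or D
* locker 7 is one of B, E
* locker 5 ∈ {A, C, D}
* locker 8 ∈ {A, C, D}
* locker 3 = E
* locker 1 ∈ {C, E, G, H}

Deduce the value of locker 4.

F

locker 3's domain is down to {E}, so locker 3 = E. Eliminate E elsewhere: locker 1, locker 7.
That leaves locker 7 = B. Remove B from locker 4.
The 6 still-open variables together cover exactly {A, C, D, F, G, H} — 6 values for 6 variables — and F appears only in locker 4's list, so locker 4 = F.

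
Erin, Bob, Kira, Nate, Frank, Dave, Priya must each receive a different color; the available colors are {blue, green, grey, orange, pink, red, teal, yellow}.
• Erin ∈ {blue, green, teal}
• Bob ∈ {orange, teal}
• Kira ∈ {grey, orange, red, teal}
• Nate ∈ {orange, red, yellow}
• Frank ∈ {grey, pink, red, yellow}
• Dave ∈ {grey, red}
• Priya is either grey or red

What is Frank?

Dave and Priya share exactly the 2 values {grey, red}; by pigeonhole those values go to them, so strike grey, red from Kira, Nate, Frank.
Bob and Kira between them cover only {orange, teal} — a naked pair. Remove those values from Erin, Nate.
That leaves Nate = yellow. Strike yellow from Frank.
So Frank = pink.

pink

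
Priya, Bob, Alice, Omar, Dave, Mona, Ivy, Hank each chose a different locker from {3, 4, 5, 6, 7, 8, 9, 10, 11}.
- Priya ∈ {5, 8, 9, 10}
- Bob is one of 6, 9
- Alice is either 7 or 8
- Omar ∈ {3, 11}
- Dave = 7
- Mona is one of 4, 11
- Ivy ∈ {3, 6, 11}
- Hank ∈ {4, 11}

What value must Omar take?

3

Dave has just one choice, so Dave = 7. Strike 7 from Alice.
Alice must be 8 (only option left). Remove 8 from Priya.
Mona and Hank between them cover only {4, 11} — a naked pair. Remove those values from Omar, Ivy.
So Omar = 3.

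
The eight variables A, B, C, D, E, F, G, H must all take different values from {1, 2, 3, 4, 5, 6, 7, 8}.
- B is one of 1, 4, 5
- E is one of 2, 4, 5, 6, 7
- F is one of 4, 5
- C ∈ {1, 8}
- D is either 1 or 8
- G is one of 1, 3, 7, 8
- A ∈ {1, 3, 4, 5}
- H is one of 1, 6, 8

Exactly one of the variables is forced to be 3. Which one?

The 8 variables draw from only 8 values {1, 2, 3, 4, 5, 6, 7, 8}, so each is used; only E can be 2, hence E = 2.
Among the 7 still-open variables, 6 fits only H (and all 7 values in {1, 3, 4, 5, 6, 7, 8} must be used), so H = 6.
The 6 still-open variables draw from only 6 values {1, 3, 4, 5, 7, 8}, so each is used; only G can be 7, hence G = 7.
Among the 5 still-open variables, 3 fits only A (and all 5 values in {1, 3, 4, 5, 8} must be used), so A = 3.

A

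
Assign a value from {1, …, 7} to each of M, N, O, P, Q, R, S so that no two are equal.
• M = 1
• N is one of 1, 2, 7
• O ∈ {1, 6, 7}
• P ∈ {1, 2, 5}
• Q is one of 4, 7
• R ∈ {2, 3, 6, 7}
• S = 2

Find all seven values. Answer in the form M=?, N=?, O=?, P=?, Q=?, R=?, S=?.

M=1, N=7, O=6, P=5, Q=4, R=3, S=2

M has just one choice, so M = 1. So N, O, P can't be 1.
S's domain is down to {2}, so S = 2. So N, P, R can't be 2.
N must be 7 (only option left). Remove 7 from O, Q, R.
O must be 6 (only option left). Eliminate 6 elsewhere: R.
P's domain is down to {5}, so P = 5.
Q's domain is down to {4}, so Q = 4.
R must be 3 (only option left).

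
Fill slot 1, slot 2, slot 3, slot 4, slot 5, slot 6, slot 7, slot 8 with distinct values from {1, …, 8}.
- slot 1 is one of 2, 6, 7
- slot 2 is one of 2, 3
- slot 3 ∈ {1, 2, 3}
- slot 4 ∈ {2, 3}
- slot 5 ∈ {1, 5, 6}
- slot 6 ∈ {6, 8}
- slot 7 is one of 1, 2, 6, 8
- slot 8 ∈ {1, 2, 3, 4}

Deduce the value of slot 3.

Among the 8 variables, 4 fits only slot 8 (and all 8 values in {1, 2, 3, 4, 5, 6, 7, 8} must be used), so slot 8 = 4.
The 7 still-open variables together cover exactly {1, 2, 3, 5, 6, 7, 8} — 7 values for 7 variables — and 5 appears only in slot 5's list, so slot 5 = 5.
The 6 still-open variables together cover exactly {1, 2, 3, 6, 7, 8} — 6 values for 6 variables — and 7 appears only in slot 1's list, so slot 1 = 7.
slot 2 and slot 4 between them cover only {2, 3} — a naked pair. Remove those values from slot 3, slot 7.
So slot 3 = 1.

1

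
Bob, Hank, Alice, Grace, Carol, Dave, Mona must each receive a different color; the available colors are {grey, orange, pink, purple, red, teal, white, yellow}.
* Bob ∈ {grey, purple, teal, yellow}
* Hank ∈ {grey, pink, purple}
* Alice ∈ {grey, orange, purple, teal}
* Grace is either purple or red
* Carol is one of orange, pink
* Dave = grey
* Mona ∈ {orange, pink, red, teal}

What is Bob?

yellow

Dave must be grey (only option left). Remove grey from Bob, Hank, Alice.
Among the 6 still-open variables, yellow fits only Bob (and all 6 values in {orange, pink, purple, red, teal, yellow} must be used), so Bob = yellow.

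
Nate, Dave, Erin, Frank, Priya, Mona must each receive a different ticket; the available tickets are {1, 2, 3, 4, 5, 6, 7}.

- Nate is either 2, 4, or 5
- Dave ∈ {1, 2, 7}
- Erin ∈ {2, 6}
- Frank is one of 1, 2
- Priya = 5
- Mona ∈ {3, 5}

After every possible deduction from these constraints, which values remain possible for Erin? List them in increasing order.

2, 6

Priya's domain is down to {5}, so Priya = 5. Eliminate 5 elsewhere: Nate, Mona.
Mona must be 3 (only option left).
No further eliminations apply; Erin can still be any of 2, 6.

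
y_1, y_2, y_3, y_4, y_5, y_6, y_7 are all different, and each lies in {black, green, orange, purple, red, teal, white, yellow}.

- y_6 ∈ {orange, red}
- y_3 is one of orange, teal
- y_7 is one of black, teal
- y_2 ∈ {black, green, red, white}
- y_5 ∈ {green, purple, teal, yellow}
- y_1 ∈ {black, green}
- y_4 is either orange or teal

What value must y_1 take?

green

The 2 variables y_3 and y_4 are confined to {orange, teal}, which locks those values in; drop them from y_5, y_6, y_7.
That leaves y_6 = red. Strike red from y_2.
y_7 has just one choice, so y_7 = black. Strike black from y_1, y_2.
So y_1 = green.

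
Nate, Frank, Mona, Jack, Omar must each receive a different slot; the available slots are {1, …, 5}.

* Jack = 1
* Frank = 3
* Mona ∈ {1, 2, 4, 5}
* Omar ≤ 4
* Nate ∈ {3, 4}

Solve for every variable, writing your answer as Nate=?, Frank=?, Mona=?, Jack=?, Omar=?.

Nate=4, Frank=3, Mona=5, Jack=1, Omar=2

Frank must be 3 (only option left). Strike 3 from Nate, Omar.
Jack's domain is down to {1}, so Jack = 1. Eliminate 1 elsewhere: Mona, Omar.
That leaves Nate = 4. Strike 4 from Mona, Omar.
Omar must be 2 (only option left). Strike 2 from Mona.
That leaves Mona = 5.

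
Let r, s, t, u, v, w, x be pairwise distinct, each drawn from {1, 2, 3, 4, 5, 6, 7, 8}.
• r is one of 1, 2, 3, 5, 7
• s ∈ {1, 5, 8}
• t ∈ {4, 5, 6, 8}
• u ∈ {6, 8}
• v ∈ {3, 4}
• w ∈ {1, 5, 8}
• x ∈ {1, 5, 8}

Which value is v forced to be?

3

s, w, x between them cover only {1, 5, 8} — a naked triple. Remove those values from r, t, u.
u must be 6 (only option left). Strike 6 from t.
That leaves t = 4. So v can't be 4.
So v = 3.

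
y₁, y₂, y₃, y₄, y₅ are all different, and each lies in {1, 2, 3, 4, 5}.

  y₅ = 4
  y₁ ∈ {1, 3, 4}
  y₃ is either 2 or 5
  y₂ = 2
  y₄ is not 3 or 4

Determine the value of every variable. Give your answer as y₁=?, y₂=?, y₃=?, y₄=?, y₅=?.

y₁=3, y₂=2, y₃=5, y₄=1, y₅=4

y₂ has just one choice, so y₂ = 2. So y₃, y₄ can't be 2.
That leaves y₃ = 5. Strike 5 from y₄.
y₄ has just one choice, so y₄ = 1. So y₁ can't be 1.
y₅ must be 4 (only option left). Remove 4 from y₁.
That leaves y₁ = 3.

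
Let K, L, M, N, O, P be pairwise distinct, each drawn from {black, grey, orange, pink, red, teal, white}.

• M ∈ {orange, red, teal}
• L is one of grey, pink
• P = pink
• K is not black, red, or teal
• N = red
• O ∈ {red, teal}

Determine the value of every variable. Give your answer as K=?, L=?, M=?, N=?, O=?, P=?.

K=white, L=grey, M=orange, N=red, O=teal, P=pink

N has just one choice, so N = red. Remove red from M, O.
O has just one choice, so O = teal. So M can't be teal.
P has just one choice, so P = pink. Remove pink from K, L.
That leaves L = grey. Strike grey from K.
That leaves M = orange. Eliminate orange elsewhere: K.
K's domain is down to {white}, so K = white.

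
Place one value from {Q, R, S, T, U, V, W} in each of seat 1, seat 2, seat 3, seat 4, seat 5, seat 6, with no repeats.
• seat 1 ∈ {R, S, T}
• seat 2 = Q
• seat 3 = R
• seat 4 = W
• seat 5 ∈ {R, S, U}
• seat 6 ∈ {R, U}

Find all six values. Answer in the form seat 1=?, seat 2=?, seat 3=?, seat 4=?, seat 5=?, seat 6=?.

seat 2 must be Q (only option left).
seat 3's domain is down to {R}, so seat 3 = R. Eliminate R elsewhere: seat 1, seat 5, seat 6.
That leaves seat 4 = W.
seat 6 must be U (only option left). Eliminate U elsewhere: seat 5.
seat 5 must be S (only option left). Strike S from seat 1.
seat 1's domain is down to {T}, so seat 1 = T.

seat 1=T, seat 2=Q, seat 3=R, seat 4=W, seat 5=S, seat 6=U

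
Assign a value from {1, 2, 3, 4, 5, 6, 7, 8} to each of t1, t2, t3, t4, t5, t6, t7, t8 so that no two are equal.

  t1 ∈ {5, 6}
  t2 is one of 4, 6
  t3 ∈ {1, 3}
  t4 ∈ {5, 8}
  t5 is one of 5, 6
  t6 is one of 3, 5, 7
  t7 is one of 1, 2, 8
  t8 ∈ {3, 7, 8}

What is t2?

The 8 variables together cover exactly {1, 2, 3, 4, 5, 6, 7, 8} — 8 values for 8 variables — and 2 appears only in t7's list, so t7 = 2.
The 7 still-open variables draw from only 7 values {1, 3, 4, 5, 6, 7, 8}, so each is used; only t3 can be 1, hence t3 = 1.
The 6 still-open variables draw from only 6 values {3, 4, 5, 6, 7, 8}, so each is used; only t2 can be 4, hence t2 = 4.

4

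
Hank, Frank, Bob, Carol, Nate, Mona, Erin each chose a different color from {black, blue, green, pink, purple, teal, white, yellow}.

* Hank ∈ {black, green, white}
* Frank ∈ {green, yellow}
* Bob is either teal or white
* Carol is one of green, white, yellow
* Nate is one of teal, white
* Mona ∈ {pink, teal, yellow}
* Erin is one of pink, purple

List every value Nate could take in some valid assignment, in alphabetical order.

Among the 7 variables, black fits only Hank (and all 7 values in {black, green, pink, purple, teal, white, yellow} must be used), so Hank = black.
The 6 still-open variables draw from only 6 values {green, pink, purple, teal, white, yellow}, so each is used; only Erin can be purple, hence Erin = purple.
Among the 5 still-open variables, pink fits only Mona (and all 5 values in {green, pink, teal, white, yellow} must be used), so Mona = pink.
Bob and Nate share exactly the 2 values {teal, white}; by pigeonhole those values go to them, so strike teal, white from Carol.
No further eliminations apply; Nate can still be any of teal, white.

teal, white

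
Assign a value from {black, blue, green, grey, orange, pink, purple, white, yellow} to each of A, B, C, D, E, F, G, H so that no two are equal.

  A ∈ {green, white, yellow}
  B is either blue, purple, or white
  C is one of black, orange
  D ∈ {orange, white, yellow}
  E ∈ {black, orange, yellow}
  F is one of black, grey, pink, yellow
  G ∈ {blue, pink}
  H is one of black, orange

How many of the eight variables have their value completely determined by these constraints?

3

C and H between them cover only {black, orange} — a naked pair. Remove those values from D, E, F.
That leaves E = yellow. Strike yellow from A, D, F.
D's domain is down to {white}, so D = white. Eliminate white elsewhere: A, B.
A must be green (only option left).
Determined: A=green, D=white, E=yellow. The other variables each still have more than one consistent value. That makes 3.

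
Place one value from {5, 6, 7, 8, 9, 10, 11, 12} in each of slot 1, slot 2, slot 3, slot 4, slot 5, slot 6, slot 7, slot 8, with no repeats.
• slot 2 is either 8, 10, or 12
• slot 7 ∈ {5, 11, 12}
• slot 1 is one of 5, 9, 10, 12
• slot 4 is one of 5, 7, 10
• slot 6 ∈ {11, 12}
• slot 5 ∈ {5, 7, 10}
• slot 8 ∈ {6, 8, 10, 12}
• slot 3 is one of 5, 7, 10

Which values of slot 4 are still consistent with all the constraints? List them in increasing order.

5, 7, 10

The 8 variables together cover exactly {5, 6, 7, 8, 9, 10, 11, 12} — 8 values for 8 variables — and 6 appears only in slot 8's list, so slot 8 = 6.
The 7 still-open variables together cover exactly {5, 7, 8, 9, 10, 11, 12} — 7 values for 7 variables — and 8 appears only in slot 2's list, so slot 2 = 8.
Among the 6 still-open variables, 9 fits only slot 1 (and all 6 values in {5, 7, 9, 10, 11, 12} must be used), so slot 1 = 9.
slot 3, slot 4, slot 5 between them cover only {5, 7, 10} — a naked triple. Remove those values from slot 7.
No further eliminations apply; slot 4 can still be any of 5, 7, 10.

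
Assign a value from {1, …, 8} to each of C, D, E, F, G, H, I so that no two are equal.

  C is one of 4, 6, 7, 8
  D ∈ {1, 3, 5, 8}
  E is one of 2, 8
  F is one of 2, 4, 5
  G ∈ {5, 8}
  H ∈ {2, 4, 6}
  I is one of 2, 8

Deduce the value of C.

The 2 variables E and I are confined to {2, 8}, which locks those values in; drop them from C, D, F, G, H.
G has just one choice, so G = 5. Eliminate 5 elsewhere: D, F.
F's domain is down to {4}, so F = 4. So C, H can't be 4.
That leaves H = 6. Remove 6 from C.
So C = 7.

7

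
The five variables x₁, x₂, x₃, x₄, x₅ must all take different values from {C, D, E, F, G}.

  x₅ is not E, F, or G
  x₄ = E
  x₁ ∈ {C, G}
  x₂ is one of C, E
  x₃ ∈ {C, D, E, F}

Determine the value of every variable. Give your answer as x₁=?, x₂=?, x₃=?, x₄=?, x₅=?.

x₄'s domain is down to {E}, so x₄ = E. Eliminate E elsewhere: x₂, x₃.
x₂'s domain is down to {C}, so x₂ = C. Strike C from x₁, x₃, x₅.
x₅ must be D (only option left). Strike D from x₃.
x₁ has just one choice, so x₁ = G.
That leaves x₃ = F.

x₁=G, x₂=C, x₃=F, x₄=E, x₅=D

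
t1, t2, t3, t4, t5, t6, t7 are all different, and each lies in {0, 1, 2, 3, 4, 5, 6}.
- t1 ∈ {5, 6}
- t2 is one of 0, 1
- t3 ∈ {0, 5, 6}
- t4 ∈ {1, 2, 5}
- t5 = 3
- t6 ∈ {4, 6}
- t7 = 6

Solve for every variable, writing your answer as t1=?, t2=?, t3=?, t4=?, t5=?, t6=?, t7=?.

t5's domain is down to {3}, so t5 = 3.
That leaves t7 = 6. Remove 6 from t1, t3, t6.
t1 has just one choice, so t1 = 5. So t3, t4 can't be 5.
That leaves t3 = 0. So t2 can't be 0.
t6 must be 4 (only option left).
t2 must be 1 (only option left). Remove 1 from t4.
t4 has just one choice, so t4 = 2.

t1=5, t2=1, t3=0, t4=2, t5=3, t6=4, t7=6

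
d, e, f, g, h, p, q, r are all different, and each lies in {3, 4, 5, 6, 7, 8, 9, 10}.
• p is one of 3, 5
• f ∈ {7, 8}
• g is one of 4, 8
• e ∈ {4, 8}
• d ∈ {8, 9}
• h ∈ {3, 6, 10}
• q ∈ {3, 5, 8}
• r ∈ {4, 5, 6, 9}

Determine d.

The 8 variables draw from only 8 values {3, 4, 5, 6, 7, 8, 9, 10}, so each is used; only f can be 7, hence f = 7.
Among the 7 still-open variables, 10 fits only h (and all 7 values in {3, 4, 5, 6, 8, 9, 10} must be used), so h = 10.
The 6 still-open variables draw from only 6 values {3, 4, 5, 6, 8, 9}, so each is used; only r can be 6, hence r = 6.
The 5 still-open variables draw from only 5 values {3, 4, 5, 8, 9}, so each is used; only d can be 9, hence d = 9.

9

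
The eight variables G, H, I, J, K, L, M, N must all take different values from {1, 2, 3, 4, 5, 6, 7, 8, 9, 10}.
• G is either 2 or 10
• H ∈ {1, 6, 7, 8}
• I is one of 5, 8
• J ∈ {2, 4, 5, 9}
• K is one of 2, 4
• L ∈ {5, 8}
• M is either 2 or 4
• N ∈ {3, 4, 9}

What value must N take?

I and L between them cover only {5, 8} — a naked pair. Remove those values from H, J.
K and M share exactly the 2 values {2, 4}; by pigeonhole those values go to them, so strike 2, 4 from G, J, N.
That leaves G = 10.
That leaves J = 9. Strike 9 from N.
So N = 3.

3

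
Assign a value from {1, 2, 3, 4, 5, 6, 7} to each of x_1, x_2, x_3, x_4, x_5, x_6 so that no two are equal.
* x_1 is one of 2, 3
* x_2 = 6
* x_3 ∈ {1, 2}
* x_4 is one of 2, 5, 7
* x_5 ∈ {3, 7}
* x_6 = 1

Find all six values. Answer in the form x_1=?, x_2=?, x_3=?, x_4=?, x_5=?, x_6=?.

x_1=3, x_2=6, x_3=2, x_4=5, x_5=7, x_6=1

x_2 has just one choice, so x_2 = 6.
x_6 must be 1 (only option left). Remove 1 from x_3.
That leaves x_3 = 2. Eliminate 2 elsewhere: x_1, x_4.
x_1 must be 3 (only option left). Strike 3 from x_5.
x_5 must be 7 (only option left). Remove 7 from x_4.
x_4 must be 5 (only option left).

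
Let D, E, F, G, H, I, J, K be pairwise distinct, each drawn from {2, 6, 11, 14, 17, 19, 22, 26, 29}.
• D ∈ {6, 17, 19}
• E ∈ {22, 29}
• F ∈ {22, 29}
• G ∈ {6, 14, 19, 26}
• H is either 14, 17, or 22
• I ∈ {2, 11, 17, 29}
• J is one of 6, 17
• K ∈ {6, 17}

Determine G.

The 2 variables E and F are confined to {22, 29}, which locks those values in; drop them from H, I.
J and K share exactly the 2 values {6, 17}; by pigeonhole those values go to them, so strike 6, 17 from D, G, H, I.
D's domain is down to {19}, so D = 19. Eliminate 19 elsewhere: G.
That leaves H = 14. Strike 14 from G.
So G = 26.

26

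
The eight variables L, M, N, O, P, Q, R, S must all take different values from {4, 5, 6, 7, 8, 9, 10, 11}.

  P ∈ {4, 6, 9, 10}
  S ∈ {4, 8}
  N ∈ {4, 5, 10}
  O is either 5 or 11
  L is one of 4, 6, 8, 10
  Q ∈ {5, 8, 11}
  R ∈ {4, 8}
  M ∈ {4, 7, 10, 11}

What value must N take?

The 8 variables draw from only 8 values {4, 5, 6, 7, 8, 9, 10, 11}, so each is used; only M can be 7, hence M = 7.
The 7 still-open variables draw from only 7 values {4, 5, 6, 8, 9, 10, 11}, so each is used; only P can be 9, hence P = 9.
Among the 6 still-open variables, 6 fits only L (and all 6 values in {4, 5, 6, 8, 10, 11} must be used), so L = 6.
The 5 still-open variables together cover exactly {4, 5, 8, 10, 11} — 5 values for 5 variables — and 10 appears only in N's list, so N = 10.

10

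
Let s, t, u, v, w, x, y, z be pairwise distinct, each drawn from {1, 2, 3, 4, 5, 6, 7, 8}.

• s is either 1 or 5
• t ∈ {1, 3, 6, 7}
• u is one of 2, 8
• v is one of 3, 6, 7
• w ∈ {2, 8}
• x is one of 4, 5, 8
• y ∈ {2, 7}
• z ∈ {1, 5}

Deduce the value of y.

The 8 variables draw from only 8 values {1, 2, 3, 4, 5, 6, 7, 8}, so each is used; only x can be 4, hence x = 4.
The 2 variables s and z are confined to {1, 5}, which locks those values in; drop them from t.
u and w share exactly the 2 values {2, 8}; by pigeonhole those values go to them, so strike 2, 8 from y.
So y = 7.

7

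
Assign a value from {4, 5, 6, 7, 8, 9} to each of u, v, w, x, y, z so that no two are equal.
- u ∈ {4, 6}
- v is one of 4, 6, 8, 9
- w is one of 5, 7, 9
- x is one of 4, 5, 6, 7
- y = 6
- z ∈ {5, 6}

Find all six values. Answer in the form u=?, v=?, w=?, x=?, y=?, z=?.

u=4, v=8, w=9, x=7, y=6, z=5

y's domain is down to {6}, so y = 6. Remove 6 from u, v, x, z.
That leaves z = 5. Eliminate 5 elsewhere: w, x.
That leaves u = 4. Remove 4 from v, x.
x has just one choice, so x = 7. Remove 7 from w.
w must be 9 (only option left). Eliminate 9 elsewhere: v.
v has just one choice, so v = 8.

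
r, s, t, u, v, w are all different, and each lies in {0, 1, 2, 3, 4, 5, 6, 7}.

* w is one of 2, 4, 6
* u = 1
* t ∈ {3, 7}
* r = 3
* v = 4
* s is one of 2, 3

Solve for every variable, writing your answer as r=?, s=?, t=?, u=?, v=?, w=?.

r=3, s=2, t=7, u=1, v=4, w=6

r must be 3 (only option left). Eliminate 3 elsewhere: s, t.
s has just one choice, so s = 2. Strike 2 from w.
That leaves t = 7.
u has just one choice, so u = 1.
v has just one choice, so v = 4. Remove 4 from w.
That leaves w = 6.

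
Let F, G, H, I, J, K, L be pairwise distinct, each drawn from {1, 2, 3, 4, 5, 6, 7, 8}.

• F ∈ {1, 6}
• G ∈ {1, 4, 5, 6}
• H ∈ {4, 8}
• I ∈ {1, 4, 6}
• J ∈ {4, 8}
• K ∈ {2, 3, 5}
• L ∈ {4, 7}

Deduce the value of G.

H and J between them cover only {4, 8} — a naked pair. Remove those values from G, I, L.
L must be 7 (only option left).
F and I share exactly the 2 values {1, 6}; by pigeonhole those values go to them, so strike 1, 6 from G.
So G = 5.

5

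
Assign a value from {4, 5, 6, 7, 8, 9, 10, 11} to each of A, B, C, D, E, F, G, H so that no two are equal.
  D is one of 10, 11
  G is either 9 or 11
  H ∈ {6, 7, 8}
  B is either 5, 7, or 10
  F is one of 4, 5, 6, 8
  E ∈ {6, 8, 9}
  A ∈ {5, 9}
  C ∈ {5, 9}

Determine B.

The 8 variables together cover exactly {4, 5, 6, 7, 8, 9, 10, 11} — 8 values for 8 variables — and 4 appears only in F's list, so F = 4.
A and C between them cover only {5, 9} — a naked pair. Remove those values from B, E, G.
G must be 11 (only option left). Remove 11 from D.
D must be 10 (only option left). Eliminate 10 elsewhere: B.
So B = 7.

7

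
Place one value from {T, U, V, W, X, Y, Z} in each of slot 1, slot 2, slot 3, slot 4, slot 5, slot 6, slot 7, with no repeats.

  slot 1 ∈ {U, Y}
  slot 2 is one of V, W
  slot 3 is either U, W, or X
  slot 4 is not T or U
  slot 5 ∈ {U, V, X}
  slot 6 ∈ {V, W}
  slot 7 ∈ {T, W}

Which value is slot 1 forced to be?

Y

Among the 7 variables, T fits only slot 7 (and all 7 values in {T, U, V, W, X, Y, Z} must be used), so slot 7 = T.
The 6 still-open variables draw from only 6 values {U, V, W, X, Y, Z}, so each is used; only slot 4 can be Z, hence slot 4 = Z.
The 5 still-open variables together cover exactly {U, V, W, X, Y} — 5 values for 5 variables — and Y appears only in slot 1's list, so slot 1 = Y.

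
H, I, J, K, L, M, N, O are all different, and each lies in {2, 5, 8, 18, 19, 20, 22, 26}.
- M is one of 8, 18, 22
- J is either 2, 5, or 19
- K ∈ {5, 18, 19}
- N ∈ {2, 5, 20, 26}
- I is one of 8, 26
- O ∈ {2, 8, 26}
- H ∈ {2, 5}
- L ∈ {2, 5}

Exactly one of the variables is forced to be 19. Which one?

J

The 8 variables draw from only 8 values {2, 5, 8, 18, 19, 20, 22, 26}, so each is used; only N can be 20, hence N = 20.
The 7 still-open variables together cover exactly {2, 5, 8, 18, 19, 22, 26} — 7 values for 7 variables — and 22 appears only in M's list, so M = 22.
The 6 still-open variables draw from only 6 values {2, 5, 8, 18, 19, 26}, so each is used; only K can be 18, hence K = 18.
Among the 5 still-open variables, 19 fits only J (and all 5 values in {2, 5, 8, 19, 26} must be used), so J = 19.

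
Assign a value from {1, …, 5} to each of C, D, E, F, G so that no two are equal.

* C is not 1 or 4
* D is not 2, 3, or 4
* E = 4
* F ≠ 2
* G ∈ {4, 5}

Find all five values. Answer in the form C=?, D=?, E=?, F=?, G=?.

C=2, D=1, E=4, F=3, G=5

E has just one choice, so E = 4. So F, G can't be 4.
That leaves G = 5. Remove 5 from C, D, F.
D's domain is down to {1}, so D = 1. Eliminate 1 elsewhere: F.
F has just one choice, so F = 3. Eliminate 3 elsewhere: C.
C has just one choice, so C = 2.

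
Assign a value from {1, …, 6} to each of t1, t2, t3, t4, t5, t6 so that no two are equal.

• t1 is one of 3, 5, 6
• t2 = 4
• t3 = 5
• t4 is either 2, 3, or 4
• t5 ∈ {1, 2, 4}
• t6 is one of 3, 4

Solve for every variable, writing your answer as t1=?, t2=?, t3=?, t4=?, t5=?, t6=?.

t1=6, t2=4, t3=5, t4=2, t5=1, t6=3

t2 has just one choice, so t2 = 4. Remove 4 from t4, t5, t6.
t3's domain is down to {5}, so t3 = 5. So t1 can't be 5.
t6's domain is down to {3}, so t6 = 3. So t1, t4 can't be 3.
t1 must be 6 (only option left).
t4's domain is down to {2}, so t4 = 2. Remove 2 from t5.
t5 must be 1 (only option left).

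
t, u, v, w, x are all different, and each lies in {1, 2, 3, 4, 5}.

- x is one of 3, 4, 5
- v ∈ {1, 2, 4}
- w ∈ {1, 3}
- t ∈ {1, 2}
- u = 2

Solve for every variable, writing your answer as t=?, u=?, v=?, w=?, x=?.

u has just one choice, so u = 2. Remove 2 from t, v.
t must be 1 (only option left). Remove 1 from v, w.
That leaves v = 4. Remove 4 from x.
w must be 3 (only option left). Remove 3 from x.
x has just one choice, so x = 5.

t=1, u=2, v=4, w=3, x=5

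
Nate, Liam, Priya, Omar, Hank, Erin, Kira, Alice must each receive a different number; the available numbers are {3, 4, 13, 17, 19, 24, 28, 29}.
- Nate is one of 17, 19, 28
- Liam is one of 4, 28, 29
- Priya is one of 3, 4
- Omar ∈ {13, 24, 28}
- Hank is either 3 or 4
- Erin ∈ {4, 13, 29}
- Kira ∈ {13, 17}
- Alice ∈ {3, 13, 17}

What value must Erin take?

29

The 8 variables together cover exactly {3, 4, 13, 17, 19, 24, 28, 29} — 8 values for 8 variables — and 19 appears only in Nate's list, so Nate = 19.
Among the 7 still-open variables, 24 fits only Omar (and all 7 values in {3, 4, 13, 17, 24, 28, 29} must be used), so Omar = 24.
Among the 6 still-open variables, 28 fits only Liam (and all 6 values in {3, 4, 13, 17, 28, 29} must be used), so Liam = 28.
The 5 still-open variables draw from only 5 values {3, 4, 13, 17, 29}, so each is used; only Erin can be 29, hence Erin = 29.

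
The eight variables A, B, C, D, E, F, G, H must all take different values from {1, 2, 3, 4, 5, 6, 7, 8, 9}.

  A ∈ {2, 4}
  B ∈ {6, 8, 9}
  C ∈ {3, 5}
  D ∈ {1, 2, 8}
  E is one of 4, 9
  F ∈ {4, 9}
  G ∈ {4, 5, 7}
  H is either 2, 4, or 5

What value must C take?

E and F share exactly the 2 values {4, 9}; by pigeonhole those values go to them, so strike 4, 9 from A, B, G, H.
A's domain is down to {2}, so A = 2. So D, H can't be 2.
H's domain is down to {5}, so H = 5. Strike 5 from C, G.
So C = 3.

3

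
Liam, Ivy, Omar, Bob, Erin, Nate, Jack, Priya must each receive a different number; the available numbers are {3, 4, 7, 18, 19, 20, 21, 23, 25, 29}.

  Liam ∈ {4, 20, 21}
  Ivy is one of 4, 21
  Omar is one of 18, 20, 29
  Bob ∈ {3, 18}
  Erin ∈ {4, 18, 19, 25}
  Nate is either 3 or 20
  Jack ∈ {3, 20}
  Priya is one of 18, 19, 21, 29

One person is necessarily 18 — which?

Bob

Among the 8 variables, 25 fits only Erin (and all 8 values in {3, 4, 18, 19, 20, 21, 25, 29} must be used), so Erin = 25.
The 7 still-open variables draw from only 7 values {3, 4, 18, 19, 20, 21, 29}, so each is used; only Priya can be 19, hence Priya = 19.
The 6 still-open variables together cover exactly {3, 4, 18, 20, 21, 29} — 6 values for 6 variables — and 29 appears only in Omar's list, so Omar = 29.
The 5 still-open variables together cover exactly {3, 4, 18, 20, 21} — 5 values for 5 variables — and 18 appears only in Bob's list, so Bob = 18.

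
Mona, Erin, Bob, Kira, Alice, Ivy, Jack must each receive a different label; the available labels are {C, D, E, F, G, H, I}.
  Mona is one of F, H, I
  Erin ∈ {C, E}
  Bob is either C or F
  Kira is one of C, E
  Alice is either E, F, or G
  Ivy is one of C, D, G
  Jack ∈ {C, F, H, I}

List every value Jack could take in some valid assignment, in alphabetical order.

H, I

The 7 variables draw from only 7 values {C, D, E, F, G, H, I}, so each is used; only Ivy can be D, hence Ivy = D.
The 6 still-open variables together cover exactly {C, E, F, G, H, I} — 6 values for 6 variables — and G appears only in Alice's list, so Alice = G.
Erin and Kira share exactly the 2 values {C, E}; by pigeonhole those values go to them, so strike C, E from Bob, Jack.
Bob must be F (only option left). Remove F from Mona, Jack.
No further eliminations apply; Jack can still be any of H, I.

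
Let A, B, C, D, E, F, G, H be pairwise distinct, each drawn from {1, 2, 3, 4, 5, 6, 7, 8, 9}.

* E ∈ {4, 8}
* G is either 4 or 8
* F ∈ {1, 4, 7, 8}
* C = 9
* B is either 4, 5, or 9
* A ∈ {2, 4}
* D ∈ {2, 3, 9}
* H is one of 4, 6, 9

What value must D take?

3

C's domain is down to {9}, so C = 9. Remove 9 from B, D, H.
The 2 variables E and G are confined to {4, 8}, which locks those values in; drop them from A, B, F, H.
That leaves A = 2. Remove 2 from D.
So D = 3.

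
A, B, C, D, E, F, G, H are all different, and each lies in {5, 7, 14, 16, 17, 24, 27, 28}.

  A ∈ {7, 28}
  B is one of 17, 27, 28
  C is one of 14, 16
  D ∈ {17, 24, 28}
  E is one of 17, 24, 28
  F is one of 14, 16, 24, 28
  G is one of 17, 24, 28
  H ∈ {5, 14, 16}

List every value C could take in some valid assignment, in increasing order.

14, 16

The 8 variables together cover exactly {5, 7, 14, 16, 17, 24, 27, 28} — 8 values for 8 variables — and 5 appears only in H's list, so H = 5.
The 7 still-open variables together cover exactly {7, 14, 16, 17, 24, 27, 28} — 7 values for 7 variables — and 7 appears only in A's list, so A = 7.
Among the 6 still-open variables, 27 fits only B (and all 6 values in {14, 16, 17, 24, 27, 28} must be used), so B = 27.
D, E, G between them cover only {17, 24, 28} — a naked triple. Remove those values from F.
No further eliminations apply; C can still be any of 14, 16.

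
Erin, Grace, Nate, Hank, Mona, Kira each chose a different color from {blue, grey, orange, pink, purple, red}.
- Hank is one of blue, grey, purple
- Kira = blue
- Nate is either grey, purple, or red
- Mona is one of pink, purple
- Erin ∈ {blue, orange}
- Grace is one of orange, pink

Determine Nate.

Kira has just one choice, so Kira = blue. So Erin, Hank can't be blue.
That leaves Erin = orange. Eliminate orange elsewhere: Grace.
That leaves Grace = pink. Remove pink from Mona.
That leaves Mona = purple. Strike purple from Nate, Hank.
That leaves Hank = grey. Eliminate grey elsewhere: Nate.
So Nate = red.

red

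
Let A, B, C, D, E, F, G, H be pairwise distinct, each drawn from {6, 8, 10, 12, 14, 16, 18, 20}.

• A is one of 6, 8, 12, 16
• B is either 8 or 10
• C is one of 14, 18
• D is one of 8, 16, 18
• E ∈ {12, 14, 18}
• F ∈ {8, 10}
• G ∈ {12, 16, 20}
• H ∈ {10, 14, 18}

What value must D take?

16

The 8 variables draw from only 8 values {6, 8, 10, 12, 14, 16, 18, 20}, so each is used; only A can be 6, hence A = 6.
The 7 still-open variables draw from only 7 values {8, 10, 12, 14, 16, 18, 20}, so each is used; only G can be 20, hence G = 20.
The 6 still-open variables together cover exactly {8, 10, 12, 14, 16, 18} — 6 values for 6 variables — and 12 appears only in E's list, so E = 12.
The 5 still-open variables draw from only 5 values {8, 10, 14, 16, 18}, so each is used; only D can be 16, hence D = 16.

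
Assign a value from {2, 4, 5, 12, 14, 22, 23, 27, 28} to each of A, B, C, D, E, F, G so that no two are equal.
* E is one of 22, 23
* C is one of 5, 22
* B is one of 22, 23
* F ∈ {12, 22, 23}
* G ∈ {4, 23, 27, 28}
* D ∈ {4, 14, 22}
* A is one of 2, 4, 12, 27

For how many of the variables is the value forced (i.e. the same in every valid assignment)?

B and E between them cover only {22, 23} — a naked pair. Remove those values from C, D, F, G.
C has just one choice, so C = 5.
F's domain is down to {12}, so F = 12. So A can't be 12.
Determined: C=5, F=12. The other variables each still have more than one consistent value. That makes 2.

2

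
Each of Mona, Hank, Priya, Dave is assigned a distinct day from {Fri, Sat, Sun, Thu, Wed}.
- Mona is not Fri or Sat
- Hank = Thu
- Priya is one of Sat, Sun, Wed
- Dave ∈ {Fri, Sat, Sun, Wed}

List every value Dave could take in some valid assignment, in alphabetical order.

Hank must be Thu (only option left). So Mona can't be Thu.
No further eliminations apply; Dave can still be any of Fri, Sat, Sun, Wed.

Fri, Sat, Sun, Wed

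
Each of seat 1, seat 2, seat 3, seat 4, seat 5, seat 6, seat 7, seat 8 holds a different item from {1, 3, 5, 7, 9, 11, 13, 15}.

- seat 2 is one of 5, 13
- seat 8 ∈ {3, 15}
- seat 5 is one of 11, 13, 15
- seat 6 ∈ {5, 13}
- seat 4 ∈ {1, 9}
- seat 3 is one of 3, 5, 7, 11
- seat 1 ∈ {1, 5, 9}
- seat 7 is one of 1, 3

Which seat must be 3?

The 8 variables draw from only 8 values {1, 3, 5, 7, 9, 11, 13, 15}, so each is used; only seat 3 can be 7, hence seat 3 = 7.
The 7 still-open variables together cover exactly {1, 3, 5, 9, 11, 13, 15} — 7 values for 7 variables — and 11 appears only in seat 5's list, so seat 5 = 11.
The 6 still-open variables together cover exactly {1, 3, 5, 9, 13, 15} — 6 values for 6 variables — and 15 appears only in seat 8's list, so seat 8 = 15.
The 5 still-open variables together cover exactly {1, 3, 5, 9, 13} — 5 values for 5 variables — and 3 appears only in seat 7's list, so seat 7 = 3.

seat 7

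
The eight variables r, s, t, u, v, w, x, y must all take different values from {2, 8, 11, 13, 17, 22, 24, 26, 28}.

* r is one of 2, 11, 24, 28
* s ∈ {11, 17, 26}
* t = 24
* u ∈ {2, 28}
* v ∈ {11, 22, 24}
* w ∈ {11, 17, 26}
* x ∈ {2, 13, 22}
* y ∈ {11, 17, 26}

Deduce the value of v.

t's domain is down to {24}, so t = 24. Strike 24 from r, v.
The 7 still-open variables draw from only 7 values {2, 11, 13, 17, 22, 26, 28}, so each is used; only x can be 13, hence x = 13.
Among the 6 still-open variables, 22 fits only v (and all 6 values in {2, 11, 17, 22, 26, 28} must be used), so v = 22.

22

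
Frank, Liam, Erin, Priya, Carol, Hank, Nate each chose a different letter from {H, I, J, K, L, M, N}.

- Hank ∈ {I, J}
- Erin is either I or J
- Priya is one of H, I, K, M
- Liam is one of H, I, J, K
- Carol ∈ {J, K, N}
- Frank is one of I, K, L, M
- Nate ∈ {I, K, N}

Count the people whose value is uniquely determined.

3

The 7 variables together cover exactly {H, I, J, K, L, M, N} — 7 values for 7 variables — and L appears only in Frank's list, so Frank = L.
Among the 6 still-open variables, M fits only Priya (and all 6 values in {H, I, J, K, M, N} must be used), so Priya = M.
Among the 5 still-open variables, H fits only Liam (and all 5 values in {H, I, J, K, N} must be used), so Liam = H.
The 2 variables Erin and Hank are confined to {I, J}, which locks those values in; drop them from Carol, Nate.
Determined: Frank=L, Liam=H, Priya=M. The other people each still have more than one consistent value. That makes 3.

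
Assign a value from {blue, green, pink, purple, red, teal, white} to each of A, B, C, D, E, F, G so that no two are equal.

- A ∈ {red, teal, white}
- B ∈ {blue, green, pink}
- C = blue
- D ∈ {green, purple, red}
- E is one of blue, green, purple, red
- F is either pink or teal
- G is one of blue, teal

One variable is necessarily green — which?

B

C has just one choice, so C = blue. Eliminate blue elsewhere: B, E, G.
G must be teal (only option left). So A, F can't be teal.
That leaves F = pink. So B can't be pink.
So green goes to B.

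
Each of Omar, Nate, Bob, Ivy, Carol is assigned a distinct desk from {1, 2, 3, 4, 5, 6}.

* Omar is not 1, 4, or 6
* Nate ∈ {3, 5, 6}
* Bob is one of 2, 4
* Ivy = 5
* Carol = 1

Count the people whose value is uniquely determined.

Ivy's domain is down to {5}, so Ivy = 5. So Omar, Nate can't be 5.
Carol's domain is down to {1}, so Carol = 1.
Determined: Ivy=5, Carol=1. The other people each still have more than one consistent value. That makes 2.

2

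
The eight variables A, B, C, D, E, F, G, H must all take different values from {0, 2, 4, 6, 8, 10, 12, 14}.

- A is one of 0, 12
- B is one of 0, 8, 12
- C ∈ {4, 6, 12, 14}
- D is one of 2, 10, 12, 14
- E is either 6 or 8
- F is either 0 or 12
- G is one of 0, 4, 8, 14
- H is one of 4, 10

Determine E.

6

The 8 variables draw from only 8 values {0, 2, 4, 6, 8, 10, 12, 14}, so each is used; only D can be 2, hence D = 2.
The 7 still-open variables together cover exactly {0, 4, 6, 8, 10, 12, 14} — 7 values for 7 variables — and 10 appears only in H's list, so H = 10.
A and F between them cover only {0, 12} — a naked pair. Remove those values from B, C, G.
That leaves B = 8. So E, G can't be 8.
So E = 6.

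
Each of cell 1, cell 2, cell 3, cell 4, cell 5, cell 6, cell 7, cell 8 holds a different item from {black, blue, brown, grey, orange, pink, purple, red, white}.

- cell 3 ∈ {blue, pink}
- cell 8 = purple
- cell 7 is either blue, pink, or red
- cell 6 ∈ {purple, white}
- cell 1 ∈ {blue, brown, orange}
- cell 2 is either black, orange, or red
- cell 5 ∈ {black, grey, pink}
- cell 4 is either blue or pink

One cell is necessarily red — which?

cell 8 has just one choice, so cell 8 = purple. Eliminate purple elsewhere: cell 6.
cell 6 has just one choice, so cell 6 = white.
cell 3 and cell 4 between them cover only {blue, pink} — a naked pair. Remove those values from cell 1, cell 5, cell 7.
So red goes to cell 7.

cell 7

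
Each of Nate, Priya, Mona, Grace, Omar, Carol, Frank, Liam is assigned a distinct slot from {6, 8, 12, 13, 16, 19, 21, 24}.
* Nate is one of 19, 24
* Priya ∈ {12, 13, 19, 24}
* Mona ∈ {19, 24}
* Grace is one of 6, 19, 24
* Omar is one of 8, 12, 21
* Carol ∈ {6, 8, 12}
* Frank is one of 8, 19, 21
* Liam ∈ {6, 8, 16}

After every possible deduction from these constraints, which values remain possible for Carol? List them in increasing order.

8, 12

The 8 variables draw from only 8 values {6, 8, 12, 13, 16, 19, 21, 24}, so each is used; only Priya can be 13, hence Priya = 13.
Among the 7 still-open variables, 16 fits only Liam (and all 7 values in {6, 8, 12, 16, 19, 21, 24} must be used), so Liam = 16.
Nate and Mona share exactly the 2 values {19, 24}; by pigeonhole those values go to them, so strike 19, 24 from Grace, Frank.
Grace's domain is down to {6}, so Grace = 6. Remove 6 from Carol.
No further eliminations apply; Carol can still be any of 8, 12.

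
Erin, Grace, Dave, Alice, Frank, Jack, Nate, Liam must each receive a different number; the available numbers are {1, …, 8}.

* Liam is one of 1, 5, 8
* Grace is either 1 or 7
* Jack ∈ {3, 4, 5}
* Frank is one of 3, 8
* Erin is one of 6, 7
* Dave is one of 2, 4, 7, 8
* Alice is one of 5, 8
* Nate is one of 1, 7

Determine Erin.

6

The 8 variables together cover exactly {1, 2, 3, 4, 5, 6, 7, 8} — 8 values for 8 variables — and 2 appears only in Dave's list, so Dave = 2.
The 7 still-open variables together cover exactly {1, 3, 4, 5, 6, 7, 8} — 7 values for 7 variables — and 4 appears only in Jack's list, so Jack = 4.
The 6 still-open variables together cover exactly {1, 3, 5, 6, 7, 8} — 6 values for 6 variables — and 3 appears only in Frank's list, so Frank = 3.
The 5 still-open variables draw from only 5 values {1, 5, 6, 7, 8}, so each is used; only Erin can be 6, hence Erin = 6.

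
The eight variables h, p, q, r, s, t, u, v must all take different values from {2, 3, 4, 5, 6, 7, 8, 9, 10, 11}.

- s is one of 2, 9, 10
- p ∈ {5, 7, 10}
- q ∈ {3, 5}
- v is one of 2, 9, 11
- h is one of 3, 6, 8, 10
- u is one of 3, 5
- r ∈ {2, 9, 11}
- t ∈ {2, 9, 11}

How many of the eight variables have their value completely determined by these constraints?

2

q and u share exactly the 2 values {3, 5}; by pigeonhole those values go to them, so strike 3, 5 from h, p.
r, t, v between them cover only {2, 9, 11} — a naked triple. Remove those values from s.
s's domain is down to {10}, so s = 10. Remove 10 from h, p.
p must be 7 (only option left).
Determined: p=7, s=10. The other variables each still have more than one consistent value. That makes 2.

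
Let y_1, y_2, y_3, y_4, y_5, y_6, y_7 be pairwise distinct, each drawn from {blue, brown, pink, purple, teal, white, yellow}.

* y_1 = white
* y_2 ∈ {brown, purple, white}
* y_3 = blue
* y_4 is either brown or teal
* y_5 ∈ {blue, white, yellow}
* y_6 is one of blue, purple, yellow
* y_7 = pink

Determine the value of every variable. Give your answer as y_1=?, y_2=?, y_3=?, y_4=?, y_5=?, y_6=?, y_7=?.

y_1 has just one choice, so y_1 = white. Remove white from y_2, y_5.
y_3 must be blue (only option left). So y_5, y_6 can't be blue.
y_5 must be yellow (only option left). Strike yellow from y_6.
y_6's domain is down to {purple}, so y_6 = purple. Remove purple from y_2.
That leaves y_7 = pink.
That leaves y_2 = brown. Remove brown from y_4.
That leaves y_4 = teal.

y_1=white, y_2=brown, y_3=blue, y_4=teal, y_5=yellow, y_6=purple, y_7=pink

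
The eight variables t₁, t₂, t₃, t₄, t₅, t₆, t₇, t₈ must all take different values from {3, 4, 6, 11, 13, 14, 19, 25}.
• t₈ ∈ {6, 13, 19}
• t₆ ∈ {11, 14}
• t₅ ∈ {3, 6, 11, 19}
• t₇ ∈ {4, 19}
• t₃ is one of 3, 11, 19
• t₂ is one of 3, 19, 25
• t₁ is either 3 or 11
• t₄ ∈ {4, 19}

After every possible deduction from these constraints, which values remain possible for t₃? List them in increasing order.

Among the 8 variables, 13 fits only t₈ (and all 8 values in {3, 4, 6, 11, 13, 14, 19, 25} must be used), so t₈ = 13.
Among the 7 still-open variables, 6 fits only t₅ (and all 7 values in {3, 4, 6, 11, 14, 19, 25} must be used), so t₅ = 6.
The 6 still-open variables together cover exactly {3, 4, 11, 14, 19, 25} — 6 values for 6 variables — and 14 appears only in t₆'s list, so t₆ = 14.
Among the 5 still-open variables, 25 fits only t₂ (and all 5 values in {3, 4, 11, 19, 25} must be used), so t₂ = 25.
t₄ and t₇ between them cover only {4, 19} — a naked pair. Remove those values from t₃.
No further eliminations apply; t₃ can still be any of 3, 11.

3, 11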